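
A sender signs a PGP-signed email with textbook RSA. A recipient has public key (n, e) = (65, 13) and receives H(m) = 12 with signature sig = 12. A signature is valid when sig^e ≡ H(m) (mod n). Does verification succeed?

passes

sig^2 ≡ 12^2 = 144 ≡ 14
sig^4 ≡ 14^2 = 196 ≡ 1
sig^8 ≡ 1^2 = 1
13 = 8 + 4 + 1, so sig^13 ≡ 1·1·12 ≡ 12 (mod 65)
12 = H(m), so the signature checks out.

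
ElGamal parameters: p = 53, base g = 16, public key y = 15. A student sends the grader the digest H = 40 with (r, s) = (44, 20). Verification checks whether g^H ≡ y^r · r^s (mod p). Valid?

no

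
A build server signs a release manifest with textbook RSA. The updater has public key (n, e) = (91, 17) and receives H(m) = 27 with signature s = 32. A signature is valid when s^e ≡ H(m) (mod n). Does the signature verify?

Squares mod 91: s^1≡32, s^2≡23, s^4≡74, s^8≡16, s^16≡74
17 = 16 + 1, so s^17 ≡ 74·32 ≡ 2 (mod 91)
2 ≠ 27, so verification fails.

does not verify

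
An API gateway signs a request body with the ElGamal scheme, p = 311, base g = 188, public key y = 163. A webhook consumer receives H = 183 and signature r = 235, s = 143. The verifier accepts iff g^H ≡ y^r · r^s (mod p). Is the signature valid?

invalid

Left side g^H mod p:
Squares mod 311: 188^1≡188, 188^2≡201, 188^4≡282, 188^8≡219, 188^16≡67, 188^32≡135, 188^64≡187, 188^128≡137
183 = 128 + 32 + 16 + 4 + 2 + 1, so 188^183 ≡ 137·135·67·282·201·188 ≡ 242 (mod 311)
Right side y^r · r^s mod p:
Squares mod 311: 163^1≡163, 163^2≡134, 163^4≡229, 163^8≡193, 163^16≡240, 163^32≡65, 163^64≡182, 163^128≡158
235 = 128 + 64 + 32 + 8 + 2 + 1, so 163^235 ≡ 158·182·65·193·134·163 ≡ 140 (mod 311)
Squares mod 311: 235^1≡235, 235^2≡178, 235^4≡273, 235^8≡200, 235^16≡192, 235^32≡166, 235^64≡188, 235^128≡201
143 = 128 + 8 + 4 + 2 + 1, so 235^143 ≡ 201·200·273·178·235 ≡ 16 (mod 311)
140·16 = 2240 ≡ 63 (mod 311)
242 ≠ 63, so verification fails.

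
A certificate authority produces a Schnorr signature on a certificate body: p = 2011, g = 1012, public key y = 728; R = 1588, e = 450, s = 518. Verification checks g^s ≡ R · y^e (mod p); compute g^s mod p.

1443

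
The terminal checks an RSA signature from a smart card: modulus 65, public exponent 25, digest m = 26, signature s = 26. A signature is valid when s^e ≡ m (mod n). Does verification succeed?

passes

Squares mod 65: s^1≡26, s^2≡26, s^4≡26, s^8≡26, s^16≡26
25 = 16 + 8 + 1, so s^25 ≡ 26·26·26 ≡ 26 (mod 65)
26 = m, so the signature checks out.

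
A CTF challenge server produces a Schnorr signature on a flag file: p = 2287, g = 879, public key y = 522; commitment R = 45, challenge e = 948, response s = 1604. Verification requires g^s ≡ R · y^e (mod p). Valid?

g^s mod p:
879^2 = 772641 ≡ 1922
879^4 ≡ 1922^2 = 3694084 ≡ 579
879^8 ≡ 579^2 = 335241 ≡ 1339
879^16 ≡ 1339^2 = 1792921 ≡ 2200
879^32 ≡ 2200^2 = 4840000 ≡ 708
879^64 ≡ 708^2 = 501264 ≡ 411
879^128 ≡ 411^2 = 168921 ≡ 1970
879^256 ≡ 1970^2 = 3880900 ≡ 2148
879^512 ≡ 2148^2 = 4613904 ≡ 1025
879^1024 ≡ 1025^2 = 1050625 ≡ 892
1604 = 1024 + 512 + 64 + 4, so 879^1604 ≡ 892·1025·411·579 ≡ 1249 (mod 2287)
R · y^e mod p:
522^2 = 272484 ≡ 331
522^4 ≡ 331^2 = 109561 ≡ 2072
522^8 ≡ 2072^2 = 4293184 ≡ 485
522^16 ≡ 485^2 = 235225 ≡ 1951
522^32 ≡ 1951^2 = 3806401 ≡ 833
522^64 ≡ 833^2 = 693889 ≡ 928
522^128 ≡ 928^2 = 861184 ≡ 1272
522^256 ≡ 1272^2 = 1617984 ≡ 1075
522^512 ≡ 1075^2 = 1155625 ≡ 690
948 = 512 + 256 + 128 + 32 + 16 + 4, so 522^948 ≡ 690·1075·1272·833·1951·2072 ≡ 666 (mod 2287)
45·666 = 29970 ≡ 239 (mod 2287)
1249 ≠ 239; the check fails.

no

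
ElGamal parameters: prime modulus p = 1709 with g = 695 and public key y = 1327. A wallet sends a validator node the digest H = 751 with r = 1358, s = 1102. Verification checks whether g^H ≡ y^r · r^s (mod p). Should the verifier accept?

reject

Left side g^H mod p:
Squares mod 1709: 695^1≡695, 695^2≡1087, 695^4≡650, 695^8≡377, 695^16≡282, 695^32≡910, 695^64≡944, 695^128≡747, 695^256≡875, 695^512≡1702
751 = 512 + 128 + 64 + 32 + 8 + 4 + 2 + 1, so 695^751 ≡ 1702·747·944·910·377·650·1087·695 ≡ 560 (mod 1709)
Right side y^r · r^s mod p:
Squares mod 1709: 1327^1≡1327, 1327^2≡659, 1327^4≡195, 1327^8≡427, 1327^16≡1175, 1327^32≡1462, 1327^64≡1194, 1327^128≡330, 1327^256≡1233, 1327^512≡988, 1327^1024≡305
1358 = 1024 + 256 + 64 + 8 + 4 + 2, so 1327^1358 ≡ 305·1233·1194·427·195·659 ≡ 1175 (mod 1709)
Squares mod 1709: 1358^1≡1358, 1358^2≡153, 1358^4≡1192, 1358^8≡685, 1358^16≡959, 1358^32≡239, 1358^64≡724, 1358^128≡1222, 1358^256≡1327, 1358^512≡659, 1358^1024≡195
1102 = 1024 + 64 + 8 + 4 + 2, so 1358^1102 ≡ 195·724·685·1192·153 ≡ 1192 (mod 1709)
1175·1192 = 1400600 ≡ 929 (mod 1709)
560 ≠ 929, so verification fails.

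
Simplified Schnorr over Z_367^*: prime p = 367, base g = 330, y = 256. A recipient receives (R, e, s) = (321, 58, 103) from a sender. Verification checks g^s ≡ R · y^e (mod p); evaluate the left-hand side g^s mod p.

330^2 = 108900 ≡ 268
330^4 ≡ 268^2 = 71824 ≡ 259
330^8 ≡ 259^2 = 67081 ≡ 287
330^16 ≡ 287^2 = 82369 ≡ 161
330^32 ≡ 161^2 = 25921 ≡ 231
330^64 ≡ 231^2 = 53361 ≡ 146
103 = 64 + 32 + 4 + 2 + 1, so 330^103 ≡ 146·231·259·268·330 ≡ 265 (mod 367)

265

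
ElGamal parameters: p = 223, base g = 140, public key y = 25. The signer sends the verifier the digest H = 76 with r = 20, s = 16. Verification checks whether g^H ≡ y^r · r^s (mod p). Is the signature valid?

Left side g^H mod p:
Squares mod 223: 140^1≡140, 140^2≡199, 140^4≡130, 140^8≡175, 140^16≡74, 140^32≡124, 140^64≡212
76 = 64 + 8 + 4, so 140^76 ≡ 212·175·130 ≡ 179 (mod 223)
Right side y^r · r^s mod p:
Squares mod 223: 25^1≡25, 25^2≡179, 25^4≡152, 25^8≡135, 25^16≡162
20 = 16 + 4, so 25^20 ≡ 162·152 ≡ 94 (mod 223)
Squares mod 223: 20^1≡20, 20^2≡177, 20^4≡109, 20^8≡62, 20^16≡53
20^16 ≡ 53 (mod 223)
94·53 = 4982 ≡ 76 (mod 223)
179 ≠ 76, so verification fails.

invalid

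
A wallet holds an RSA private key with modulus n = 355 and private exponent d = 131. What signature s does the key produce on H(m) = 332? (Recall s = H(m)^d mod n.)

233

(H(m))^131 mod 355 = 233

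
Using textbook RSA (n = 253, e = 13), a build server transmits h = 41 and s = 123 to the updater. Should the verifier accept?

accept

s^2 ≡ 123^2 = 15129 ≡ 202
s^4 ≡ 202^2 = 40804 ≡ 71
s^8 ≡ 71^2 = 5041 ≡ 234
13 = 8 + 4 + 1, so s^13 ≡ 234·71·123 ≡ 41 (mod 253)
s^13 mod 253 = 41 matches h.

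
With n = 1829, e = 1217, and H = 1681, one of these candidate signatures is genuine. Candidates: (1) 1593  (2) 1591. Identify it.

2

Candidate 1: 1593^2 = 2537649 ≡ 826; 1593^4 ≡ 826^2 = 682276 ≡ 59; 1593^8 ≡ 59^2 = 3481 ≡ 1652; 1593^16 ≡ 1652^2 = 2729104 ≡ 236; 1593^32 ≡ 236^2 = 55696 ≡ 826; 1593^64 ≡ 826^2 = 682276 ≡ 59; 1593^128 ≡ 59^2 = 3481 ≡ 1652; 1593^256 ≡ 1652^2 = 2729104 ≡ 236; 1593^512 ≡ 236^2 = 55696 ≡ 826; 1593^1024 ≡ 826^2 = 682276 ≡ 59; 1217 = 1024 + 128 + 64 + 1, so 1593^1217 ≡ 59·1652·59·1593 ≡ 1003 (mod 1829)
Candidate 2: 1591^2 = 2531281 ≡ 1774; 1591^4 ≡ 1774^2 = 3147076 ≡ 1196; 1591^8 ≡ 1196^2 = 1430416 ≡ 138; 1591^16 ≡ 138^2 = 19044 ≡ 754; 1591^32 ≡ 754^2 = 568516 ≡ 1526; 1591^64 ≡ 1526^2 = 2328676 ≡ 359; 1591^128 ≡ 359^2 = 128881 ≡ 851; 1591^256 ≡ 851^2 = 724201 ≡ 1746; 1591^512 ≡ 1746^2 = 3048516 ≡ 1402; 1591^1024 ≡ 1402^2 = 1965604 ≡ 1258; 1217 = 1024 + 128 + 64 + 1, so 1591^1217 ≡ 1258·851·359·1591 ≡ 1681 (mod 1829)
  → matches H = 1681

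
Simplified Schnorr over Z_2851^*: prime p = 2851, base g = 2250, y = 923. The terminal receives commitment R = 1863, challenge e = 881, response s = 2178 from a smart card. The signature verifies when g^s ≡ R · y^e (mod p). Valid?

no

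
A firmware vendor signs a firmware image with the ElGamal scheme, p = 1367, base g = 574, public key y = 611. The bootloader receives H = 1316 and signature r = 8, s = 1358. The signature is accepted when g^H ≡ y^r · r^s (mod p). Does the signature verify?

Left side g^H mod p:
574^1316 mod 1367 = 381
Right side y^r · r^s mod p:
611^8 mod 1367 = 1323
8^1358 mod 1367 = 1203
1323·1203 = 1591569 ≡ 381 (mod 1367)
381 ≡ 381 (mod 1367), so the signature is genuine.

verifies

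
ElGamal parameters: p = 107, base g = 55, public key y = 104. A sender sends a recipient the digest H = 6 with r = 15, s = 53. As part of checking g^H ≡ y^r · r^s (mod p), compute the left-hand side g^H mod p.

100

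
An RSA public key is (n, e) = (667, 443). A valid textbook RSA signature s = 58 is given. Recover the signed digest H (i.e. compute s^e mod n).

s^2 ≡ 58^2 = 3364 ≡ 29
s^4 ≡ 29^2 = 841 ≡ 174
s^8 ≡ 174^2 = 30276 ≡ 261
s^16 ≡ 261^2 = 68121 ≡ 87
s^32 ≡ 87^2 = 7569 ≡ 232
s^64 ≡ 232^2 = 53824 ≡ 464
s^128 ≡ 464^2 = 215296 ≡ 522
s^256 ≡ 522^2 = 272484 ≡ 348
443 = 256 + 128 + 32 + 16 + 8 + 2 + 1, so s^443 ≡ 348·522·232·87·261·29·58 ≡ 348 (mod 667)

348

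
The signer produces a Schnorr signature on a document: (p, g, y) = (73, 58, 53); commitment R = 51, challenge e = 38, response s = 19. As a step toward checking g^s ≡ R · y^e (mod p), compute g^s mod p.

40

58^2 = 3364 ≡ 6
58^4 ≡ 6^2 = 36
58^8 ≡ 36^2 = 1296 ≡ 55
58^16 ≡ 55^2 = 3025 ≡ 32
19 = 16 + 2 + 1, so 58^19 ≡ 32·6·58 ≡ 40 (mod 73)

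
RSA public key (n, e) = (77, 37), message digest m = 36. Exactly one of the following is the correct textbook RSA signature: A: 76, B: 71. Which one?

B

Candidate A: 76^2 = 5776 ≡ 1; 76^4 ≡ 1^2 = 1; 76^8 ≡ 1^2 = 1; 76^16 ≡ 1^2 = 1; 76^32 ≡ 1^2 = 1; 37 = 32 + 4 + 1, so 76^37 ≡ 1·1·76 ≡ 76 (mod 77)
Candidate B: 71^2 = 5041 ≡ 36; 71^4 ≡ 36^2 = 1296 ≡ 64; 71^8 ≡ 64^2 = 4096 ≡ 15; 71^16 ≡ 15^2 = 225 ≡ 71; 71^32 ≡ 71^2 = 5041 ≡ 36; 37 = 32 + 4 + 1, so 71^37 ≡ 36·64·71 ≡ 36 (mod 77)
  → matches m = 36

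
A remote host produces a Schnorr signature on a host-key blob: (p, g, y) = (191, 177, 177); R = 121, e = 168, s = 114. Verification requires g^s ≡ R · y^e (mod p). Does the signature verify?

verifies

g^s mod p:
Squares mod 191: 177^1≡177, 177^2≡5, 177^4≡25, 177^8≡52, 177^16≡30, 177^32≡136, 177^64≡160
114 = 64 + 32 + 16 + 2, so 177^114 ≡ 160·136·30·5 ≡ 1 (mod 191)
R · y^e mod p:
Squares mod 191: 177^1≡177, 177^2≡5, 177^4≡25, 177^8≡52, 177^16≡30, 177^32≡136, 177^64≡160, 177^128≡6
168 = 128 + 32 + 8, so 177^168 ≡ 6·136·52 ≡ 30 (mod 191)
121·30 = 3630 ≡ 1 (mod 191)
1 ≡ 1 (mod 191); signature holds.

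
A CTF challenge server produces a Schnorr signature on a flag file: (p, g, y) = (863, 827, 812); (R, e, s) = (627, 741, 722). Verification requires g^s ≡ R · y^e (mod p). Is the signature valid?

g^s mod p:
Squares mod 863: 827^1≡827, 827^2≡433, 827^4≡218, 827^8≡59, 827^16≡29, 827^32≡841, 827^64≡484, 827^128≡383, 827^256≡842, 827^512≡441
722 = 512 + 128 + 64 + 16 + 2, so 827^722 ≡ 441·383·484·29·433 ≡ 784 (mod 863)
R · y^e mod p:
Squares mod 863: 812^1≡812, 812^2≡12, 812^4≡144, 812^8≡24, 812^16≡576, 812^32≡384, 812^64≡746, 812^128≡744, 812^256≡353, 812^512≡337
741 = 512 + 128 + 64 + 32 + 4 + 1, so 812^741 ≡ 337·744·746·384·144·812 ≡ 494 (mod 863)
627·494 = 309738 ≡ 784 (mod 863)
784 ≡ 784 (mod 863); signature holds.

valid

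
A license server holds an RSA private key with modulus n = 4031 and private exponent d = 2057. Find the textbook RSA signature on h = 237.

3718

h^2 ≡ 237^2 = 56169 ≡ 3766
h^4 ≡ 3766^2 = 14182756 ≡ 1698
h^8 ≡ 1698^2 = 2883204 ≡ 1039
h^16 ≡ 1039^2 = 1079521 ≡ 3244
h^32 ≡ 3244^2 = 10523536 ≡ 2626
h^64 ≡ 2626^2 = 6895876 ≡ 2866
h^128 ≡ 2866^2 = 8213956 ≡ 2809
h^256 ≡ 2809^2 = 7890481 ≡ 1814
h^512 ≡ 1814^2 = 3290596 ≡ 1300
h^1024 ≡ 1300^2 = 1690000 ≡ 1011
h^2048 ≡ 1011^2 = 1022121 ≡ 2278
2057 = 2048 + 8 + 1, so h^2057 ≡ 2278·1039·237 ≡ 3718 (mod 4031)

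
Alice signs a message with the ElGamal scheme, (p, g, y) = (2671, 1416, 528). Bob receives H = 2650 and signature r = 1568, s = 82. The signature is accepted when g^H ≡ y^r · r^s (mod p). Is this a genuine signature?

Left side g^H mod p:
1416^2 = 2005056 ≡ 1806
1416^4 ≡ 1806^2 = 3261636 ≡ 345
1416^8 ≡ 345^2 = 119025 ≡ 1501
1416^16 ≡ 1501^2 = 2253001 ≡ 1348
1416^32 ≡ 1348^2 = 1817104 ≡ 824
1416^64 ≡ 824^2 = 678976 ≡ 542
1416^128 ≡ 542^2 = 293764 ≡ 2625
1416^256 ≡ 2625^2 = 6890625 ≡ 2116
1416^512 ≡ 2116^2 = 4477456 ≡ 860
1416^1024 ≡ 860^2 = 739600 ≡ 2404
1416^2048 ≡ 2404^2 = 5779216 ≡ 1843
2650 = 2048 + 512 + 64 + 16 + 8 + 2, so 1416^2650 ≡ 1843·860·542·1348·1501·1806 ≡ 515 (mod 2671)
Right side y^r · r^s mod p:
528^2 = 278784 ≡ 1000
528^4 ≡ 1000^2 = 1000000 ≡ 1046
528^8 ≡ 1046^2 = 1094116 ≡ 1677
528^16 ≡ 1677^2 = 2812329 ≡ 2437
528^32 ≡ 2437^2 = 5938969 ≡ 1336
528^64 ≡ 1336^2 = 1784896 ≡ 668
528^128 ≡ 668^2 = 446224 ≡ 167
528^256 ≡ 167^2 = 27889 ≡ 1179
528^512 ≡ 1179^2 = 1390041 ≡ 1121
528^1024 ≡ 1121^2 = 1256641 ≡ 1271
1568 = 1024 + 512 + 32, so 528^1568 ≡ 1271·1121·1336 ≡ 574 (mod 2671)
1568^2 = 2458624 ≡ 1304
1568^4 ≡ 1304^2 = 1700416 ≡ 1660
1568^8 ≡ 1660^2 = 2755600 ≡ 1799
1568^16 ≡ 1799^2 = 3236401 ≡ 1820
1568^32 ≡ 1820^2 = 3312400 ≡ 360
1568^64 ≡ 360^2 = 129600 ≡ 1392
82 = 64 + 16 + 2, so 1568^82 ≡ 1392·1820·1304 ≡ 778 (mod 2671)
574·778 = 446572 ≡ 515 (mod 2671)
515 ≡ 515 (mod 2671), so the signature is genuine.

genuine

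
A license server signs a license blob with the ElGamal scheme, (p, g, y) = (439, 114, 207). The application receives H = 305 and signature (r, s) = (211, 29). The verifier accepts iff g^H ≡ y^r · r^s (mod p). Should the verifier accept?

Left side g^H mod p:
114^2 = 12996 ≡ 265
114^4 ≡ 265^2 = 70225 ≡ 424
114^8 ≡ 424^2 = 179776 ≡ 225
114^16 ≡ 225^2 = 50625 ≡ 140
114^32 ≡ 140^2 = 19600 ≡ 284
114^64 ≡ 284^2 = 80656 ≡ 319
114^128 ≡ 319^2 = 101761 ≡ 352
114^256 ≡ 352^2 = 123904 ≡ 106
305 = 256 + 32 + 16 + 1, so 114^305 ≡ 106·284·140·114 ≡ 241 (mod 439)
Right side y^r · r^s mod p:
207^2 = 42849 ≡ 266
207^4 ≡ 266^2 = 70756 ≡ 77
207^8 ≡ 77^2 = 5929 ≡ 222
207^16 ≡ 222^2 = 49284 ≡ 116
207^32 ≡ 116^2 = 13456 ≡ 286
207^64 ≡ 286^2 = 81796 ≡ 142
207^128 ≡ 142^2 = 20164 ≡ 409
211 = 128 + 64 + 16 + 2 + 1, so 207^211 ≡ 409·142·116·266·207 ≡ 263 (mod 439)
211^2 = 44521 ≡ 182
211^4 ≡ 182^2 = 33124 ≡ 199
211^8 ≡ 199^2 = 39601 ≡ 91
211^16 ≡ 91^2 = 8281 ≡ 379
29 = 16 + 8 + 4 + 1, so 211^29 ≡ 379·91·199·211 ≡ 347 (mod 439)
263·347 = 91261 ≡ 388 (mod 439)
241 ≠ 388, so verification fails.

reject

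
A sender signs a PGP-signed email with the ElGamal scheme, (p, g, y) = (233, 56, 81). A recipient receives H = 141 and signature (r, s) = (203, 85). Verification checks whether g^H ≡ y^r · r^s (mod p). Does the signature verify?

Left side g^H mod p:
56^2 = 3136 ≡ 107
56^4 ≡ 107^2 = 11449 ≡ 32
56^8 ≡ 32^2 = 1024 ≡ 92
56^16 ≡ 92^2 = 8464 ≡ 76
56^32 ≡ 76^2 = 5776 ≡ 184
56^64 ≡ 184^2 = 33856 ≡ 71
56^128 ≡ 71^2 = 5041 ≡ 148
141 = 128 + 8 + 4 + 1, so 56^141 ≡ 148·92·32·56 ≡ 112 (mod 233)
Right side y^r · r^s mod p:
81^2 = 6561 ≡ 37
81^4 ≡ 37^2 = 1369 ≡ 204
81^8 ≡ 204^2 = 41616 ≡ 142
81^16 ≡ 142^2 = 20164 ≡ 126
81^32 ≡ 126^2 = 15876 ≡ 32
81^64 ≡ 32^2 = 1024 ≡ 92
81^128 ≡ 92^2 = 8464 ≡ 76
203 = 128 + 64 + 8 + 2 + 1, so 81^203 ≡ 76·92·142·37·81 ≡ 232 (mod 233)
203^2 = 41209 ≡ 201
203^4 ≡ 201^2 = 40401 ≡ 92
203^8 ≡ 92^2 = 8464 ≡ 76
203^16 ≡ 76^2 = 5776 ≡ 184
203^32 ≡ 184^2 = 33856 ≡ 71
203^64 ≡ 71^2 = 5041 ≡ 148
85 = 64 + 16 + 4 + 1, so 203^85 ≡ 148·184·92·203 ≡ 121 (mod 233)
232·121 = 28072 ≡ 112 (mod 233)
112 ≡ 112 (mod 233), so the signature is genuine.

verifies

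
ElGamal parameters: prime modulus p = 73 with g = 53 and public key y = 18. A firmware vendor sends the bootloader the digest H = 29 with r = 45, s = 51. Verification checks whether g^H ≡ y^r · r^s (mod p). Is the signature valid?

invalid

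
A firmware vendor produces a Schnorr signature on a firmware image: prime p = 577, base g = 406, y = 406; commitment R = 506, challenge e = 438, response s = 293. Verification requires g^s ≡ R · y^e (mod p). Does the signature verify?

g^s mod p:
406^2 = 164836 ≡ 391
406^4 ≡ 391^2 = 152881 ≡ 553
406^8 ≡ 553^2 = 305809 ≡ 576
406^16 ≡ 576^2 = 331776 ≡ 1
406^32 ≡ 1^2 = 1
406^64 ≡ 1^2 = 1
406^128 ≡ 1^2 = 1
406^256 ≡ 1^2 = 1
293 = 256 + 32 + 4 + 1, so 406^293 ≡ 1·1·553·406 ≡ 65 (mod 577)
R · y^e mod p:
406^2 = 164836 ≡ 391
406^4 ≡ 391^2 = 152881 ≡ 553
406^8 ≡ 553^2 = 305809 ≡ 576
406^16 ≡ 576^2 = 331776 ≡ 1
406^32 ≡ 1^2 = 1
406^64 ≡ 1^2 = 1
406^128 ≡ 1^2 = 1
406^256 ≡ 1^2 = 1
438 = 256 + 128 + 32 + 16 + 4 + 2, so 406^438 ≡ 1·1·1·1·553·391 ≡ 425 (mod 577)
506·425 = 215050 ≡ 406 (mod 577)
65 ≠ 406; the check fails.

does not verify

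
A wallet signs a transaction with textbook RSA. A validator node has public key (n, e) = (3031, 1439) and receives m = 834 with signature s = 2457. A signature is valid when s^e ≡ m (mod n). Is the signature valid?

invalid

s^2 ≡ 2457^2 = 6036849 ≡ 2128
s^4 ≡ 2128^2 = 4528384 ≡ 70
s^8 ≡ 70^2 = 4900 ≡ 1869
s^16 ≡ 1869^2 = 3493161 ≡ 1449
s^32 ≡ 1449^2 = 2099601 ≡ 2149
s^64 ≡ 2149^2 = 4618201 ≡ 1988
s^128 ≡ 1988^2 = 3952144 ≡ 2751
s^256 ≡ 2751^2 = 7568001 ≡ 2625
s^512 ≡ 2625^2 = 6890625 ≡ 1162
s^1024 ≡ 1162^2 = 1350244 ≡ 1449
1439 = 1024 + 256 + 128 + 16 + 8 + 4 + 2 + 1, so s^1439 ≡ 1449·2625·2751·1449·1869·70·2128·2457 ≡ 2555 (mod 3031)
s^1439 mod 3031 = 2555, but m = 834.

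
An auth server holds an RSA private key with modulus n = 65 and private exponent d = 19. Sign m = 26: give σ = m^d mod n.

26

m^19 mod 65 = 26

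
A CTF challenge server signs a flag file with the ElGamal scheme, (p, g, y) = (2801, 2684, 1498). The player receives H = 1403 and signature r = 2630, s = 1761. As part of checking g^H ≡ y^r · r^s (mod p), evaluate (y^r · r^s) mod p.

1498^2 = 2244004 ≡ 403
1498^4 ≡ 403^2 = 162409 ≡ 2752
1498^8 ≡ 2752^2 = 7573504 ≡ 2401
1498^16 ≡ 2401^2 = 5764801 ≡ 343
1498^32 ≡ 343^2 = 117649 ≡ 7
1498^64 ≡ 7^2 = 49
1498^128 ≡ 49^2 = 2401
1498^256 ≡ 2401^2 = 5764801 ≡ 343
1498^512 ≡ 343^2 = 117649 ≡ 7
1498^1024 ≡ 7^2 = 49
1498^2048 ≡ 49^2 = 2401
2630 = 2048 + 512 + 64 + 4 + 2, so 1498^2630 ≡ 2401·7·49·2752·403 ≡ 1543 (mod 2801)
2630^2 = 6916900 ≡ 1231
2630^4 ≡ 1231^2 = 1515361 ≡ 20
2630^8 ≡ 20^2 = 400
2630^16 ≡ 400^2 = 160000 ≡ 343
2630^32 ≡ 343^2 = 117649 ≡ 7
2630^64 ≡ 7^2 = 49
2630^128 ≡ 49^2 = 2401
2630^256 ≡ 2401^2 = 5764801 ≡ 343
2630^512 ≡ 343^2 = 117649 ≡ 7
2630^1024 ≡ 7^2 = 49
1761 = 1024 + 512 + 128 + 64 + 32 + 1, so 2630^1761 ≡ 49·7·2401·49·7·2630 ≡ 2630 (mod 2801)
y^r · r^s ≡ 1543·2630 = 4058090 ≡ 2242 (mod 2801)

2242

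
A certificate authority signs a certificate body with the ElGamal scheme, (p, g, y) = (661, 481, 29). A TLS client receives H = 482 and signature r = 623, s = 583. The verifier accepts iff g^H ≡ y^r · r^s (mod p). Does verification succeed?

Left side g^H mod p:
481^2 = 231361 ≡ 11
481^4 ≡ 11^2 = 121
481^8 ≡ 121^2 = 14641 ≡ 99
481^16 ≡ 99^2 = 9801 ≡ 547
481^32 ≡ 547^2 = 299209 ≡ 437
481^64 ≡ 437^2 = 190969 ≡ 601
481^128 ≡ 601^2 = 361201 ≡ 295
481^256 ≡ 295^2 = 87025 ≡ 434
482 = 256 + 128 + 64 + 32 + 2, so 481^482 ≡ 434·295·601·437·11 ≡ 87 (mod 661)
Right side y^r · r^s mod p:
29^2 = 841 ≡ 180
29^4 ≡ 180^2 = 32400 ≡ 11
29^8 ≡ 11^2 = 121
29^16 ≡ 121^2 = 14641 ≡ 99
29^32 ≡ 99^2 = 9801 ≡ 547
29^64 ≡ 547^2 = 299209 ≡ 437
29^128 ≡ 437^2 = 190969 ≡ 601
29^256 ≡ 601^2 = 361201 ≡ 295
29^512 ≡ 295^2 = 87025 ≡ 434
623 = 512 + 64 + 32 + 8 + 4 + 2 + 1, so 29^623 ≡ 434·437·547·121·11·180·29 ≡ 60 (mod 661)
623^2 = 388129 ≡ 122
623^4 ≡ 122^2 = 14884 ≡ 342
623^8 ≡ 342^2 = 116964 ≡ 628
623^16 ≡ 628^2 = 394384 ≡ 428
623^32 ≡ 428^2 = 183184 ≡ 87
623^64 ≡ 87^2 = 7569 ≡ 298
623^128 ≡ 298^2 = 88804 ≡ 230
623^256 ≡ 230^2 = 52900 ≡ 20
623^512 ≡ 20^2 = 400
583 = 512 + 64 + 4 + 2 + 1, so 623^583 ≡ 400·298·342·122·623 ≡ 365 (mod 661)
60·365 = 21900 ≡ 87 (mod 661)
87 ≡ 87 (mod 661), so the signature is genuine.

passes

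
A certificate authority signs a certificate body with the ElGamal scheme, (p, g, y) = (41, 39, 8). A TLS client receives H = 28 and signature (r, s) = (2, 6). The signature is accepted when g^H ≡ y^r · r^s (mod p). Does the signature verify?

Left side g^H mod p:
Squares mod 41: 39^1≡39, 39^2≡4, 39^4≡16, 39^8≡10, 39^16≡18
28 = 16 + 8 + 4, so 39^28 ≡ 18·10·16 ≡ 10 (mod 41)
Right side y^r · r^s mod p:
Squares mod 41: 8^1≡8, 8^2≡23
8^2 ≡ 23 (mod 41)
Squares mod 41: 2^1≡2, 2^2≡4, 2^4≡16
6 = 4 + 2, so 2^6 ≡ 16·4 ≡ 23 (mod 41)
23·23 = 529 ≡ 37 (mod 41)
10 ≠ 37, so verification fails.

does not verify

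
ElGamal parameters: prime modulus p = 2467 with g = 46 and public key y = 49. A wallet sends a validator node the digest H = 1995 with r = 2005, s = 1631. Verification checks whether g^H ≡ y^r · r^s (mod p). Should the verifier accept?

Left side g^H mod p:
46^2 = 2116
46^4 ≡ 2116^2 = 4477456 ≡ 2318
46^8 ≡ 2318^2 = 5373124 ≡ 2465
46^16 ≡ 2465^2 = 6076225 ≡ 4
46^32 ≡ 4^2 = 16
46^64 ≡ 16^2 = 256
46^128 ≡ 256^2 = 65536 ≡ 1394
46^256 ≡ 1394^2 = 1943236 ≡ 1707
46^512 ≡ 1707^2 = 2913849 ≡ 322
46^1024 ≡ 322^2 = 103684 ≡ 70
1995 = 1024 + 512 + 256 + 128 + 64 + 8 + 2 + 1, so 46^1995 ≡ 70·322·1707·1394·256·2465·2116·46 ≡ 2110 (mod 2467)
Right side y^r · r^s mod p:
49^2 = 2401
49^4 ≡ 2401^2 = 5764801 ≡ 1889
49^8 ≡ 1889^2 = 3568321 ≡ 1039
49^16 ≡ 1039^2 = 1079521 ≡ 1442
49^32 ≡ 1442^2 = 2079364 ≡ 2150
49^64 ≡ 2150^2 = 4622500 ≡ 1809
49^128 ≡ 1809^2 = 3272481 ≡ 1239
49^256 ≡ 1239^2 = 1535121 ≡ 647
49^512 ≡ 647^2 = 418609 ≡ 1686
49^1024 ≡ 1686^2 = 2842596 ≡ 612
2005 = 1024 + 512 + 256 + 128 + 64 + 16 + 4 + 1, so 49^2005 ≡ 612·1686·647·1239·1809·1442·1889·49 ≡ 1783 (mod 2467)
2005^2 = 4020025 ≡ 1282
2005^4 ≡ 1282^2 = 1643524 ≡ 502
2005^8 ≡ 502^2 = 252004 ≡ 370
2005^16 ≡ 370^2 = 136900 ≡ 1215
2005^32 ≡ 1215^2 = 1476225 ≡ 959
2005^64 ≡ 959^2 = 919681 ≡ 1957
2005^128 ≡ 1957^2 = 3829849 ≡ 1065
2005^256 ≡ 1065^2 = 1134225 ≡ 1872
2005^512 ≡ 1872^2 = 3504384 ≡ 1244
2005^1024 ≡ 1244^2 = 1547536 ≡ 727
1631 = 1024 + 512 + 64 + 16 + 8 + 4 + 2 + 1, so 2005^1631 ≡ 727·1244·1957·1215·370·502·1282·2005 ≡ 1115 (mod 2467)
1783·1115 = 1988045 ≡ 2110 (mod 2467)
2110 ≡ 2110 (mod 2467), so the signature is genuine.

accept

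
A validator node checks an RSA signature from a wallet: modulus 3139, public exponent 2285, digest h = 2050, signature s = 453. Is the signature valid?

Squares mod 3139: s^1≡453, s^2≡1174, s^4≡255, s^8≡2245, s^16≡1930, s^32≡2046, s^64≡1829, s^128≡2206, s^256≡986, s^512≡2245, s^1024≡1930, s^2048≡2046
2285 = 2048 + 128 + 64 + 32 + 8 + 4 + 1, so s^2285 ≡ 2046·2206·1829·2046·2245·255·453 ≡ 3024 (mod 3139)
3024 ≠ 2050, so verification fails.

invalid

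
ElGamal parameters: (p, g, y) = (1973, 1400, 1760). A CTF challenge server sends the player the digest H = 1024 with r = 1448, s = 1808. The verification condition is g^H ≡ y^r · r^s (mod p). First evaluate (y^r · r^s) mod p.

1373

1760^2 = 3097600 ≡ 1963
1760^4 ≡ 1963^2 = 3853369 ≡ 100
1760^8 ≡ 100^2 = 10000 ≡ 135
1760^16 ≡ 135^2 = 18225 ≡ 468
1760^32 ≡ 468^2 = 219024 ≡ 21
1760^64 ≡ 21^2 = 441
1760^128 ≡ 441^2 = 194481 ≡ 1127
1760^256 ≡ 1127^2 = 1270129 ≡ 1490
1760^512 ≡ 1490^2 = 2220100 ≡ 475
1760^1024 ≡ 475^2 = 225625 ≡ 703
1448 = 1024 + 256 + 128 + 32 + 8, so 1760^1448 ≡ 703·1490·1127·21·135 ≡ 1681 (mod 1973)
1448^2 = 2096704 ≡ 1378
1448^4 ≡ 1378^2 = 1898884 ≡ 858
1448^8 ≡ 858^2 = 736164 ≡ 235
1448^16 ≡ 235^2 = 55225 ≡ 1954
1448^32 ≡ 1954^2 = 3818116 ≡ 361
1448^64 ≡ 361^2 = 130321 ≡ 103
1448^128 ≡ 103^2 = 10609 ≡ 744
1448^256 ≡ 744^2 = 553536 ≡ 1096
1448^512 ≡ 1096^2 = 1201216 ≡ 1632
1448^1024 ≡ 1632^2 = 2663424 ≡ 1847
1808 = 1024 + 512 + 256 + 16, so 1448^1808 ≡ 1847·1632·1096·1954 ≡ 1921 (mod 1973)
y^r · r^s ≡ 1681·1921 = 3229201 ≡ 1373 (mod 1973)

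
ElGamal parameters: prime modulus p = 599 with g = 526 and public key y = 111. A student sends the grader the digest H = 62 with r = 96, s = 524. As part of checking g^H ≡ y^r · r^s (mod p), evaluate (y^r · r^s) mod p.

325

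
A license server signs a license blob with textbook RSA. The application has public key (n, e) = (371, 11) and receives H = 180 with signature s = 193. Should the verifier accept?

reject

Squares mod 371: s^1≡193, s^2≡149, s^4≡312, s^8≡142
11 = 8 + 2 + 1, so s^11 ≡ 142·149·193 ≡ 268 (mod 371)
s^11 mod 371 = 268, but H = 180.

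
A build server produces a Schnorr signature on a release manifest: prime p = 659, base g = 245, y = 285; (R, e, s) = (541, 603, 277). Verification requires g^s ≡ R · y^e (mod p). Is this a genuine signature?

forged

g^s mod p:
245^2 = 60025 ≡ 56
245^4 ≡ 56^2 = 3136 ≡ 500
245^8 ≡ 500^2 = 250000 ≡ 239
245^16 ≡ 239^2 = 57121 ≡ 447
245^32 ≡ 447^2 = 199809 ≡ 132
245^64 ≡ 132^2 = 17424 ≡ 290
245^128 ≡ 290^2 = 84100 ≡ 407
245^256 ≡ 407^2 = 165649 ≡ 240
277 = 256 + 16 + 4 + 1, so 245^277 ≡ 240·447·500·245 ≡ 253 (mod 659)
R · y^e mod p:
285^2 = 81225 ≡ 168
285^4 ≡ 168^2 = 28224 ≡ 546
285^8 ≡ 546^2 = 298116 ≡ 248
285^16 ≡ 248^2 = 61504 ≡ 217
285^32 ≡ 217^2 = 47089 ≡ 300
285^64 ≡ 300^2 = 90000 ≡ 376
285^128 ≡ 376^2 = 141376 ≡ 350
285^256 ≡ 350^2 = 122500 ≡ 585
285^512 ≡ 585^2 = 342225 ≡ 204
603 = 512 + 64 + 16 + 8 + 2 + 1, so 285^603 ≡ 204·376·217·248·168·285 ≡ 202 (mod 659)
541·202 = 109282 ≡ 547 (mod 659)
253 ≠ 547; the check fails.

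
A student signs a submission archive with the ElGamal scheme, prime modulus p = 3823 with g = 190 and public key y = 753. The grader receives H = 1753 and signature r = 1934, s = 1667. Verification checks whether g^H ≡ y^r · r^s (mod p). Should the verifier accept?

reject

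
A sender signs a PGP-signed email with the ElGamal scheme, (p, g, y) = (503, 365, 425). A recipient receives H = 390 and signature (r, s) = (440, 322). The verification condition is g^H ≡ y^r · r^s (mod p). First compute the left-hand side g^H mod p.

435

365^2 = 133225 ≡ 433
365^4 ≡ 433^2 = 187489 ≡ 373
365^8 ≡ 373^2 = 139129 ≡ 301
365^16 ≡ 301^2 = 90601 ≡ 61
365^32 ≡ 61^2 = 3721 ≡ 200
365^64 ≡ 200^2 = 40000 ≡ 263
365^128 ≡ 263^2 = 69169 ≡ 258
365^256 ≡ 258^2 = 66564 ≡ 168
390 = 256 + 128 + 4 + 2, so 365^390 ≡ 168·258·373·433 ≡ 435 (mod 503)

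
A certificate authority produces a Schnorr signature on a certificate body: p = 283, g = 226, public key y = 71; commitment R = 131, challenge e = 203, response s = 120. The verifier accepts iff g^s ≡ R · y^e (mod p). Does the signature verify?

does not verify

g^s mod p:
Squares mod 283: 226^1≡226, 226^2≡136, 226^4≡101, 226^8≡13, 226^16≡169, 226^32≡261, 226^64≡201
120 = 64 + 32 + 16 + 8, so 226^120 ≡ 201·261·169·13 ≡ 256 (mod 283)
R · y^e mod p:
Squares mod 283: 71^1≡71, 71^2≡230, 71^4≡262, 71^8≡158, 71^16≡60, 71^32≡204, 71^64≡15, 71^128≡225
203 = 128 + 64 + 8 + 2 + 1, so 71^203 ≡ 225·15·158·230·71 ≡ 240 (mod 283)
131·240 = 31440 ≡ 27 (mod 283)
256 ≠ 27; the check fails.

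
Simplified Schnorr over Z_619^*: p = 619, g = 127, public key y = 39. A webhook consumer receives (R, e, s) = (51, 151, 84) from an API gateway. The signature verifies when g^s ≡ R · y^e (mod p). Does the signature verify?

verifies

g^s mod p:
127^2 = 16129 ≡ 35
127^4 ≡ 35^2 = 1225 ≡ 606
127^8 ≡ 606^2 = 367236 ≡ 169
127^16 ≡ 169^2 = 28561 ≡ 87
127^32 ≡ 87^2 = 7569 ≡ 141
127^64 ≡ 141^2 = 19881 ≡ 73
84 = 64 + 16 + 4, so 127^84 ≡ 73·87·606 ≡ 383 (mod 619)
R · y^e mod p:
39^2 = 1521 ≡ 283
39^4 ≡ 283^2 = 80089 ≡ 238
39^8 ≡ 238^2 = 56644 ≡ 315
39^16 ≡ 315^2 = 99225 ≡ 185
39^32 ≡ 185^2 = 34225 ≡ 180
39^64 ≡ 180^2 = 32400 ≡ 212
39^128 ≡ 212^2 = 44944 ≡ 376
151 = 128 + 16 + 4 + 2 + 1, so 39^151 ≡ 376·185·238·283·39 ≡ 493 (mod 619)
51·493 = 25143 ≡ 383 (mod 619)
383 ≡ 383 (mod 619); signature holds.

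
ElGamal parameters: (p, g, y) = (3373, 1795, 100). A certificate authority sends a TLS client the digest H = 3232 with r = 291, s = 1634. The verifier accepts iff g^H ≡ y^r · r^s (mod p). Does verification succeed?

Left side g^H mod p:
1795^2 = 3222025 ≡ 810
1795^4 ≡ 810^2 = 656100 ≡ 1738
1795^8 ≡ 1738^2 = 3020644 ≡ 1809
1795^16 ≡ 1809^2 = 3272481 ≡ 671
1795^32 ≡ 671^2 = 450241 ≡ 1632
1795^64 ≡ 1632^2 = 2663424 ≡ 2127
1795^128 ≡ 2127^2 = 4524129 ≡ 936
1795^256 ≡ 936^2 = 876096 ≡ 2489
1795^512 ≡ 2489^2 = 6195121 ≡ 2293
1795^1024 ≡ 2293^2 = 5257849 ≡ 2715
1795^2048 ≡ 2715^2 = 7371225 ≡ 1220
3232 = 2048 + 1024 + 128 + 32, so 1795^3232 ≡ 1220·2715·936·1632 ≡ 908 (mod 3373)
Right side y^r · r^s mod p:
100^2 = 10000 ≡ 3254
100^4 ≡ 3254^2 = 10588516 ≡ 669
100^8 ≡ 669^2 = 447561 ≡ 2325
100^16 ≡ 2325^2 = 5405625 ≡ 2079
100^32 ≡ 2079^2 = 4322241 ≡ 1428
100^64 ≡ 1428^2 = 2039184 ≡ 1892
100^128 ≡ 1892^2 = 3579664 ≡ 911
100^256 ≡ 911^2 = 829921 ≡ 163
291 = 256 + 32 + 2 + 1, so 100^291 ≡ 163·1428·3254·100 ≡ 2508 (mod 3373)
291^2 = 84681 ≡ 356
291^4 ≡ 356^2 = 126736 ≡ 1935
291^8 ≡ 1935^2 = 3744225 ≡ 195
291^16 ≡ 195^2 = 38025 ≡ 922
291^32 ≡ 922^2 = 850084 ≡ 88
291^64 ≡ 88^2 = 7744 ≡ 998
291^128 ≡ 998^2 = 996004 ≡ 969
291^256 ≡ 969^2 = 938961 ≡ 1267
291^512 ≡ 1267^2 = 1605289 ≡ 3114
291^1024 ≡ 3114^2 = 9696996 ≡ 2994
1634 = 1024 + 512 + 64 + 32 + 2, so 291^1634 ≡ 2994·3114·998·88·356 ≡ 2362 (mod 3373)
2508·2362 = 5923896 ≡ 908 (mod 3373)
908 ≡ 908 (mod 3373), so the signature is genuine.

passes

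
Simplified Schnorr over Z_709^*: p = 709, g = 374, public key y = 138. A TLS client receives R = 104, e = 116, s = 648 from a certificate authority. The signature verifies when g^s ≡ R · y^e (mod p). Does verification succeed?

g^s mod p:
374^2 = 139876 ≡ 203
374^4 ≡ 203^2 = 41209 ≡ 87
374^8 ≡ 87^2 = 7569 ≡ 479
374^16 ≡ 479^2 = 229441 ≡ 434
374^32 ≡ 434^2 = 188356 ≡ 471
374^64 ≡ 471^2 = 221841 ≡ 633
374^128 ≡ 633^2 = 400689 ≡ 104
374^256 ≡ 104^2 = 10816 ≡ 181
374^512 ≡ 181^2 = 32761 ≡ 147
648 = 512 + 128 + 8, so 374^648 ≡ 147·104·479 ≡ 400 (mod 709)
R · y^e mod p:
138^2 = 19044 ≡ 610
138^4 ≡ 610^2 = 372100 ≡ 584
138^8 ≡ 584^2 = 341056 ≡ 27
138^16 ≡ 27^2 = 729 ≡ 20
138^32 ≡ 20^2 = 400
138^64 ≡ 400^2 = 160000 ≡ 475
116 = 64 + 32 + 16 + 4, so 138^116 ≡ 475·400·20·584 ≡ 222 (mod 709)
104·222 = 23088 ≡ 400 (mod 709)
400 ≡ 400 (mod 709); signature holds.

passes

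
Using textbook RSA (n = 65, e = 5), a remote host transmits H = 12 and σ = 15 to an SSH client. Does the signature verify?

does not verify

σ^2 ≡ 15^2 = 225 ≡ 30
σ^4 ≡ 30^2 = 900 ≡ 55
5 = 4 + 1, so σ^5 ≡ 55·15 ≡ 45 (mod 65)
σ^5 mod 65 = 45, but H = 12.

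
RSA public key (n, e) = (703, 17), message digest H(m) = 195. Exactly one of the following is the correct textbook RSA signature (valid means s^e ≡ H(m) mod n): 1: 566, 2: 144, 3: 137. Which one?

3

Candidate 1: Squares mod 703: 566^1≡566, 566^2≡491, 566^4≡655, 566^8≡195, 566^16≡63; 17 = 16 + 1, so 566^17 ≡ 63·566 ≡ 508 (mod 703)
Candidate 2: Squares mod 703: 144^1≡144, 144^2≡349, 144^4≡182, 144^8≡83, 144^16≡562; 17 = 16 + 1, so 144^17 ≡ 562·144 ≡ 83 (mod 703)
Candidate 3: Squares mod 703: 137^1≡137, 137^2≡491, 137^4≡655, 137^8≡195, 137^16≡63; 17 = 16 + 1, so 137^17 ≡ 63·137 ≡ 195 (mod 703)
  → matches H(m) = 195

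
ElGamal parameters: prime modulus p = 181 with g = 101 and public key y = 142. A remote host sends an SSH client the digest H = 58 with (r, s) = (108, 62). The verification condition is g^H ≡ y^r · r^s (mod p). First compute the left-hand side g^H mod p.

62

Squares mod 181: 101^1≡101, 101^2≡65, 101^4≡62, 101^8≡43, 101^16≡39, 101^32≡73
58 = 32 + 16 + 8 + 2, so 101^58 ≡ 73·39·43·65 ≡ 62 (mod 181)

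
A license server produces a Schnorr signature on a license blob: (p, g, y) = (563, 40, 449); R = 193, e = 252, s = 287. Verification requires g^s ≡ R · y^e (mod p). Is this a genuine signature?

forged

g^s mod p:
40^287 mod 563 = 470
R · y^e mod p:
449^252 mod 563 = 351
193·351 = 67743 ≡ 183 (mod 563)
470 ≠ 183; the check fails.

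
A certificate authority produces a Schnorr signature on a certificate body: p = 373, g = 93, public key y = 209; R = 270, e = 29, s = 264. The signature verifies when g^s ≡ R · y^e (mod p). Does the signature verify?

verifies

g^s mod p:
93^2 = 8649 ≡ 70
93^4 ≡ 70^2 = 4900 ≡ 51
93^8 ≡ 51^2 = 2601 ≡ 363
93^16 ≡ 363^2 = 131769 ≡ 100
93^32 ≡ 100^2 = 10000 ≡ 302
93^64 ≡ 302^2 = 91204 ≡ 192
93^128 ≡ 192^2 = 36864 ≡ 310
93^256 ≡ 310^2 = 96100 ≡ 239
264 = 256 + 8, so 93^264 ≡ 239·363 ≡ 221 (mod 373)
R · y^e mod p:
209^2 = 43681 ≡ 40
209^4 ≡ 40^2 = 1600 ≡ 108
209^8 ≡ 108^2 = 11664 ≡ 101
209^16 ≡ 101^2 = 10201 ≡ 130
29 = 16 + 8 + 4 + 1, so 209^29 ≡ 130·101·108·209 ≡ 226 (mod 373)
270·226 = 61020 ≡ 221 (mod 373)
221 ≡ 221 (mod 373); signature holds.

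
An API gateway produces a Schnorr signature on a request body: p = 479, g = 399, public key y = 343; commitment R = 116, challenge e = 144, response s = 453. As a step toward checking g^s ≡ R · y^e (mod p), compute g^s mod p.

399^2 = 159201 ≡ 173
399^4 ≡ 173^2 = 29929 ≡ 231
399^8 ≡ 231^2 = 53361 ≡ 192
399^16 ≡ 192^2 = 36864 ≡ 460
399^32 ≡ 460^2 = 211600 ≡ 361
399^64 ≡ 361^2 = 130321 ≡ 33
399^128 ≡ 33^2 = 1089 ≡ 131
399^256 ≡ 131^2 = 17161 ≡ 396
453 = 256 + 128 + 64 + 4 + 1, so 399^453 ≡ 396·131·33·231·399 ≡ 26 (mod 479)

26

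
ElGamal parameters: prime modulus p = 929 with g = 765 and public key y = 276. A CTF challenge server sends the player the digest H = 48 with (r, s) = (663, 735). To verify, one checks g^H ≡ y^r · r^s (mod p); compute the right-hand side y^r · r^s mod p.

392

276^2 = 76176 ≡ 927
276^4 ≡ 927^2 = 859329 ≡ 4
276^8 ≡ 4^2 = 16
276^16 ≡ 16^2 = 256
276^32 ≡ 256^2 = 65536 ≡ 506
276^64 ≡ 506^2 = 256036 ≡ 561
276^128 ≡ 561^2 = 314721 ≡ 719
276^256 ≡ 719^2 = 516961 ≡ 437
276^512 ≡ 437^2 = 190969 ≡ 524
663 = 512 + 128 + 16 + 4 + 2 + 1, so 276^663 ≡ 524·719·256·4·927·276 ≡ 165 (mod 929)
663^2 = 439569 ≡ 152
663^4 ≡ 152^2 = 23104 ≡ 808
663^8 ≡ 808^2 = 652864 ≡ 706
663^16 ≡ 706^2 = 498436 ≡ 492
663^32 ≡ 492^2 = 242064 ≡ 524
663^64 ≡ 524^2 = 274576 ≡ 521
663^128 ≡ 521^2 = 271441 ≡ 173
663^256 ≡ 173^2 = 29929 ≡ 201
663^512 ≡ 201^2 = 40401 ≡ 454
735 = 512 + 128 + 64 + 16 + 8 + 4 + 2 + 1, so 663^735 ≡ 454·173·521·492·706·808·152·663 ≡ 267 (mod 929)
y^r · r^s ≡ 165·267 = 44055 ≡ 392 (mod 929)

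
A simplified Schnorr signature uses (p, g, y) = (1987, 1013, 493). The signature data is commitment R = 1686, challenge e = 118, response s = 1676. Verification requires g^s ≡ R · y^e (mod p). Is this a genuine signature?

g^s mod p:
Squares mod 1987: 1013^1≡1013, 1013^2≡877, 1013^4≡160, 1013^8≡1756, 1013^16≡1699, 1013^32≡1477, 1013^64≡1790, 1013^128≡1056, 1013^256≡429, 1013^512≡1237, 1013^1024≡179
1676 = 1024 + 512 + 128 + 8 + 4, so 1013^1676 ≡ 179·1237·1056·1756·160 ≡ 1925 (mod 1987)
R · y^e mod p:
Squares mod 1987: 493^1≡493, 493^2≡635, 493^4≡1851, 493^8≡613, 493^16≡226, 493^32≡1401, 493^64≡1632
118 = 64 + 32 + 16 + 4 + 2, so 493^118 ≡ 1632·1401·226·1851·635 ≡ 964 (mod 1987)
1686·964 = 1625304 ≡ 1925 (mod 1987)
1925 ≡ 1925 (mod 1987); signature holds.

genuine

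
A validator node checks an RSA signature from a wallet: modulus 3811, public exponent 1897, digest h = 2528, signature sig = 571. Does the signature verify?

sig^1897 mod 3811 = 2528
sig^1897 mod 3811 = 2528 matches h.

verifies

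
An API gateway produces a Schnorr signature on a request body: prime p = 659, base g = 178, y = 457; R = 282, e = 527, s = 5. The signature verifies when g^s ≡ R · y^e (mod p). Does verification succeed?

g^s mod p:
178^2 = 31684 ≡ 52
178^4 ≡ 52^2 = 2704 ≡ 68
5 = 4 + 1, so 178^5 ≡ 68·178 ≡ 242 (mod 659)
R · y^e mod p:
457^2 = 208849 ≡ 605
457^4 ≡ 605^2 = 366025 ≡ 280
457^8 ≡ 280^2 = 78400 ≡ 638
457^16 ≡ 638^2 = 407044 ≡ 441
457^32 ≡ 441^2 = 194481 ≡ 76
457^64 ≡ 76^2 = 5776 ≡ 504
457^128 ≡ 504^2 = 254016 ≡ 301
457^256 ≡ 301^2 = 90601 ≡ 318
457^512 ≡ 318^2 = 101124 ≡ 297
527 = 512 + 8 + 4 + 2 + 1, so 457^527 ≡ 297·638·280·605·457 ≡ 314 (mod 659)
282·314 = 88548 ≡ 242 (mod 659)
242 ≡ 242 (mod 659); signature holds.

passes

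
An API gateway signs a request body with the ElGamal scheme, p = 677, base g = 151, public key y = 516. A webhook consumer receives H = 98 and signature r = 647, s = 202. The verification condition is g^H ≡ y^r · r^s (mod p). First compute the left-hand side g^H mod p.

97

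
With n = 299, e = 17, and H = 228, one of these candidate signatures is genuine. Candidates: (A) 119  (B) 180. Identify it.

B

Candidate A: Squares mod 299: 119^1≡119, 119^2≡108, 119^4≡3, 119^8≡9, 119^16≡81; 17 = 16 + 1, so 119^17 ≡ 81·119 ≡ 71 (mod 299)
Candidate B: Squares mod 299: 180^1≡180, 180^2≡108, 180^4≡3, 180^8≡9, 180^16≡81; 17 = 16 + 1, so 180^17 ≡ 81·180 ≡ 228 (mod 299)
  → matches H = 228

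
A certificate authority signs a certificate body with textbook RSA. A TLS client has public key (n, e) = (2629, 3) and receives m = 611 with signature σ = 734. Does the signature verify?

verifies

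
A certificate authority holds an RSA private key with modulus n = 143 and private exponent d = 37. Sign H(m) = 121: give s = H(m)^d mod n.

(H(m))^2 ≡ 121^2 = 14641 ≡ 55
(H(m))^4 ≡ 55^2 = 3025 ≡ 22
(H(m))^8 ≡ 22^2 = 484 ≡ 55
(H(m))^16 ≡ 55^2 = 3025 ≡ 22
(H(m))^32 ≡ 22^2 = 484 ≡ 55
37 = 32 + 4 + 1, so (H(m))^37 ≡ 55·22·121 ≡ 121 (mod 143)

121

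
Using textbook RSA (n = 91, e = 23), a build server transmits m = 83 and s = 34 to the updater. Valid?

yes

s^2 ≡ 34^2 = 1156 ≡ 64
s^4 ≡ 64^2 = 4096 ≡ 1
s^8 ≡ 1^2 = 1
s^16 ≡ 1^2 = 1
23 = 16 + 4 + 2 + 1, so s^23 ≡ 1·1·64·34 ≡ 83 (mod 91)
s^23 mod 91 = 83 matches m.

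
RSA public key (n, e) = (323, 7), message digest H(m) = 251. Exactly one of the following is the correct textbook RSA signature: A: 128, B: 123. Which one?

B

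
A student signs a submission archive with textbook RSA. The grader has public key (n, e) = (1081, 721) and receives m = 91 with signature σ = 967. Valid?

σ^2 ≡ 967^2 = 935089 ≡ 24
σ^4 ≡ 24^2 = 576
σ^8 ≡ 576^2 = 331776 ≡ 990
σ^16 ≡ 990^2 = 980100 ≡ 714
σ^32 ≡ 714^2 = 509796 ≡ 645
σ^64 ≡ 645^2 = 416025 ≡ 921
σ^128 ≡ 921^2 = 848241 ≡ 737
σ^256 ≡ 737^2 = 543169 ≡ 507
σ^512 ≡ 507^2 = 257049 ≡ 852
721 = 512 + 128 + 64 + 16 + 1, so σ^721 ≡ 852·737·921·714·967 ≡ 990 (mod 1081)
990 ≠ 91, so verification fails.

no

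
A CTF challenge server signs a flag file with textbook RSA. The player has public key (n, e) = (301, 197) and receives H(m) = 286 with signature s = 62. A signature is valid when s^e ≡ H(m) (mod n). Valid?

yes

Squares mod 301: s^1≡62, s^2≡232, s^4≡246, s^8≡15, s^16≡225, s^32≡57, s^64≡239, s^128≡232
197 = 128 + 64 + 4 + 1, so s^197 ≡ 232·239·246·62 ≡ 286 (mod 301)
s^197 mod 301 = 286 matches H(m).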